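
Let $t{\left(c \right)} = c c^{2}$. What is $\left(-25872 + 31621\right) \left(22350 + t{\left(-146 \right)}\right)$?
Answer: $-17763179714$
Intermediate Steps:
$t{\left(c \right)} = c^{3}$
$\left(-25872 + 31621\right) \left(22350 + t{\left(-146 \right)}\right) = \left(-25872 + 31621\right) \left(22350 + \left(-146\right)^{3}\right) = 5749 \left(22350 - 3112136\right) = 5749 \left(-3089786\right) = -17763179714$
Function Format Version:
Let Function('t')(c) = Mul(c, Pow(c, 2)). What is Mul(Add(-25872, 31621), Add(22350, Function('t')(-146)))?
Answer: -17763179714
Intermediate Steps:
Function('t')(c) = Pow(c, 3)
Mul(Add(-25872, 31621), Add(22350, Function('t')(-146))) = Mul(Add(-25872, 31621), Add(22350, Pow(-146, 3))) = Mul(5749, Add(22350, -3112136)) = Mul(5749, -3089786) = -17763179714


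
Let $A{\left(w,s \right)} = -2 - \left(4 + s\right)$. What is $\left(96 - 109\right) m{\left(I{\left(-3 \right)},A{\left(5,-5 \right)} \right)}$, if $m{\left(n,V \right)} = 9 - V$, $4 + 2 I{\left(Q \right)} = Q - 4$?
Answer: $-130$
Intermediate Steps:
$A{\left(w,s \right)} = -6 - s$ ($A{\left(w,s \right)} = -2 - \left(4 + s\right) = -6 - s$)
$I{\left(Q \right)} = -4 + \frac{Q}{2}$ ($I{\left(Q \right)} = -2 + \frac{Q - 4}{2} = -2 + \frac{-4 + Q}{2} = -2 + \left(-2 + \frac{Q}{2}\right) = -4 + \frac{Q}{2}$)
$\left(96 - 109\right) m{\left(I{\left(-3 \right)},A{\left(5,-5 \right)} \right)} = \left(96 - 109\right) \left(9 - \left(-6 - -5\right)\right) = - 13 \left(9 - \left(-6 + 5\right)\right) = - 13 \left(9 - -1\right) = - 13 \left(9 + 1\right) = \left(-13\right) 10 = -130$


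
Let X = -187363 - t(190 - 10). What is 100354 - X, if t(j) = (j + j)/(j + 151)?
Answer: 95234687/331 ≈ 2.8772e+5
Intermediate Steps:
t(j) = 2*j/(151 + j) (t(j) = (2*j)/(151 + j) = 2*j/(151 + j))
X = -62017513/331 (X = -187363 - 2*(190 - 10)/(151 + (190 - 10)) = -187363 - 2*180/(151 + 180) = -187363 - 2*180/331 = -187363 - 1*360/331 = -187363 - 360/331 = -62017513/331 ≈ -1.8736e+5)
100354 - X = 100354 - 1*(-62017513/331) = 100354 + 62017513/331 = 95234687/331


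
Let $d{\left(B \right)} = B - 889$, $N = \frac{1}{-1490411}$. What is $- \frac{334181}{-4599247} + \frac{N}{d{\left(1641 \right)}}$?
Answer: $\frac{374546408270785}{5154785777028784} \approx 0.07266$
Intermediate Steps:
$N = - \frac{1}{1490411} \approx -6.7096 \cdot 10^{-7}$
$d{\left(B \right)} = -889 + B$
$- \frac{334181}{-4599247} + \frac{N}{d{\left(1641 \right)}} = - \frac{334181}{-4599247} - \frac{1}{1490411 \left(-889 + 1641\right)} = \left(-334181\right) \left(- \frac{1}{4599247}\right) - \frac{1}{1490411 \cdot 752} = \frac{334181}{4599247} - \frac{1}{1120789072} = \frac{374546408270785}{5154785777028784}$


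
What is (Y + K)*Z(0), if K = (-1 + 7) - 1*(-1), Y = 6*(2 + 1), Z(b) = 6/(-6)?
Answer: -25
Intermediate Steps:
Z(b) = -1 (Z(b) = 6*(-⅙) = -1)
Y = 18 (Y = 6*3 = 18)
K = 7 (K = 6 + 1 = 7)
(Y + K)*Z(0) = (18 + 7)*(-1) = 25*(-1) = -25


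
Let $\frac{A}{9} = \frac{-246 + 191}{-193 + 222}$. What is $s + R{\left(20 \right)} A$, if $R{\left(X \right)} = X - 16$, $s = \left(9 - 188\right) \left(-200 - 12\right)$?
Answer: $\frac{1098512}{29} \approx 37880.0$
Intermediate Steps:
$s = 37948$ ($s = \left(-179\right) \left(-212\right) = 37948$)
$R{\left(X \right)} = -16 + X$
$A = - \frac{495}{29}$ ($A = 9 \frac{-246 + 191}{-193 + 222} = 9 \left(- \frac{55}{29}\right) = - \frac{495}{29} \approx -17.069$)
$s + R{\left(20 \right)} A = 37948 + \left(-16 + 20\right) \left(- \frac{495}{29}\right) = 37948 + 4 \left(- \frac{495}{29}\right) = 37948 - \frac{1980}{29} = \frac{1098512}{29}$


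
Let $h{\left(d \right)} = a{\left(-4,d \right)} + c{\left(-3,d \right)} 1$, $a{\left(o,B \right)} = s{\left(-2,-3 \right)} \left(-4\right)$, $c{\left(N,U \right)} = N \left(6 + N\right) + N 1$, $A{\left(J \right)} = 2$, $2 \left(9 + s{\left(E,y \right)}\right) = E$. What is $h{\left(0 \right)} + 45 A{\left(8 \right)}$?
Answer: $118$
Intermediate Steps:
$s{\left(E,y \right)} = -9 + \frac{E}{2}$
$c{\left(N,U \right)} = N + N \left(6 + N\right)$ ($c{\left(N,U \right)} = N \left(6 + N\right) + N = N + N \left(6 + N\right)$)
$a{\left(o,B \right)} = 40$ ($a{\left(o,B \right)} = \left(-9 + \frac{1}{2} \left(-2\right)\right) \left(-4\right) = \left(-9 - 1\right) \left(-4\right) = \left(-10\right) \left(-4\right) = 40$)
$h{\left(d \right)} = 28$ ($h{\left(d \right)} = 40 + - 3 \left(7 - 3\right) 1 = 40 + \left(-3\right) 4 \cdot 1 = 40 - 12 = 28$)
$h{\left(0 \right)} + 45 A{\left(8 \right)} = 28 + 45 \cdot 2 = 28 + 90 = 118$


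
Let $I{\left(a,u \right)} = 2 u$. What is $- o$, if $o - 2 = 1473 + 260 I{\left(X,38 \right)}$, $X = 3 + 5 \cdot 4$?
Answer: $-21235$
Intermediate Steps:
$X = 23$ ($X = 3 + 20 = 23$)
$o = 21235$ ($o = 2 + \left(1473 + 260 \cdot 2 \cdot 38\right) = 2 + \left(1473 + 260 \cdot 76\right) = 2 + \left(1473 + 19760\right) = 2 + 21233 = 21235$)
$- o = \left(-1\right) 21235 = -21235$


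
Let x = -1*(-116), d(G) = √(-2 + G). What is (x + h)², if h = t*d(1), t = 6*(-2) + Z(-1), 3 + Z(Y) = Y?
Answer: 13200 - 3712*I ≈ 13200.0 - 3712.0*I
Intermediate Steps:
Z(Y) = -3 + Y
t = -16 (t = 6*(-2) + (-3 - 1) = -12 - 4 = -16)
x = 116
h = -16*I (h = -16*√(-2 + 1) = -16*I ≈ -16.0*I)
(x + h)² = (116 - 16*I)²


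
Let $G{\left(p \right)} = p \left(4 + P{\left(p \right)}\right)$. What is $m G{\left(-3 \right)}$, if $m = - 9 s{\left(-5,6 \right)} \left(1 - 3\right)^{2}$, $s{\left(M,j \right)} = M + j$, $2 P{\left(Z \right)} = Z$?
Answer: $270$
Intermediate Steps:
$P{\left(Z \right)} = \frac{Z}{2}$
$G{\left(p \right)} = p \left(4 + \frac{p}{2}\right)$
$m = -36$ ($m = - 9 \left(-5 + 6\right) \left(1 - 3\right)^{2} = \left(-9\right) 1 \left(-2\right)^{2} = \left(-9\right) 4 = -36$)
$m G{\left(-3 \right)} = - 36 \cdot \frac{1}{2} \left(-3\right) \left(8 - 3\right) = - 36 \cdot \frac{1}{2} \left(-3\right) 5 = \left(-36\right) \left(- \frac{15}{2}\right) = 270$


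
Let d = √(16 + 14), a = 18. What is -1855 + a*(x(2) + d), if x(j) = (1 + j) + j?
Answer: -1765 + 18*√30 ≈ -1666.4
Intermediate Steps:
x(j) = 1 + 2*j
d = √30 ≈ 5.4772
-1855 + a*(x(2) + d) = -1855 + 18*((1 + 2*2) + √30) = -1855 + 18*((1 + 4) + √30) = -1855 + 18*(5 + √30) = -1855 + (90 + 18*√30) = -1765 + 18*√30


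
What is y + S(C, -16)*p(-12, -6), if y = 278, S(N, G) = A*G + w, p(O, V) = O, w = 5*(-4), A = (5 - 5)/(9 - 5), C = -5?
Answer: 518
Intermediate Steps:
A = 0 (A = 0/4 = 0*(1/4) = 0)
w = -20
S(N, G) = -20 (S(N, G) = 0*G - 20 = 0 - 20 = -20)
y + S(C, -16)*p(-12, -6) = 278 - 20*(-12) = 278 + 240 = 518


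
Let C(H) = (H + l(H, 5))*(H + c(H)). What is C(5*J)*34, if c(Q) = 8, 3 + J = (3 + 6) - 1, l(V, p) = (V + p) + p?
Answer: 67320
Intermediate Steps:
l(V, p) = V + 2*p
J = 5 (J = -3 + ((3 + 6) - 1) = -3 + (9 - 1) = -3 + 8 = 5)
C(H) = (8 + H)*(10 + 2*H) (C(H) = (H + (H + 2*5))*(H + 8) = (H + (H + 10))*(8 + H) = (H + (10 + H))*(8 + H) = (10 + 2*H)*(8 + H) = (8 + H)*(10 + 2*H))
C(5*J)*34 = (80 + 2*(5*5)**2 + 26*(5*5))*34 = (80 + 2*25**2 + 26*25)*34 = (80 + 2*625 + 650)*34 = (80 + 1250 + 650)*34 = 1980*34 = 67320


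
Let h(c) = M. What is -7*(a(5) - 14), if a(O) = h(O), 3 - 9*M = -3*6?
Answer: 245/3 ≈ 81.667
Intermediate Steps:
M = 7/3 (M = ⅓ - (-1)*6/3 = ⅓ - ⅑*(-18) = ⅓ + 2 = 7/3 ≈ 2.3333)
h(c) = 7/3
a(O) = 7/3
-7*(a(5) - 14) = -7*(7/3 - 14) = -7*(-35/3) = 245/3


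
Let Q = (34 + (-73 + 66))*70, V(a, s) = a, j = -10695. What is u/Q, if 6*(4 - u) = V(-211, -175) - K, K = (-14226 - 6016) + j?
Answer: -731/270 ≈ -2.7074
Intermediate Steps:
K = -30937 (K = (-14226 - 6016) - 10695 = -20242 - 10695 = -30937)
u = -5117 (u = 4 - (-211 - 1*(-30937))/6 = 4 - (-211 + 30937)/6 = 4 - ⅙*30726 = 4 - 5121 = -5117)
Q = 1890 (Q = (34 - 7)*70 = 27*70 = 1890)
u/Q = -5117/1890 = -5117*1/1890 = -731/270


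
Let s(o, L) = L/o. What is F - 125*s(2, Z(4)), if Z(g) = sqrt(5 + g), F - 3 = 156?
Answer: -57/2 ≈ -28.500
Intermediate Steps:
F = 159 (F = 3 + 156 = 159)
F - 125*s(2, Z(4)) = 159 - 125*sqrt(5 + 4)/2 = 159 - 125*sqrt(9)/2 = 159 - 375/2 = -57/2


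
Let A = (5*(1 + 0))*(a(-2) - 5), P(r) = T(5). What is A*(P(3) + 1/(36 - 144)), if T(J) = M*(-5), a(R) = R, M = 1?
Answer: 18935/108 ≈ 175.32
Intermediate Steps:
T(J) = -5 (T(J) = 1*(-5) = -5)
P(r) = -5
A = -35 (A = (5*(1 + 0))*(-2 - 5) = (5*1)*(-7) = 5*(-7) = -35)
A*(P(3) + 1/(36 - 144)) = -35*(-5 + 1/(36 - 144)) = -35*(-5 + 1/(-108)) = -35*(-5 - 1/108) = -35*(-541/108) = 18935/108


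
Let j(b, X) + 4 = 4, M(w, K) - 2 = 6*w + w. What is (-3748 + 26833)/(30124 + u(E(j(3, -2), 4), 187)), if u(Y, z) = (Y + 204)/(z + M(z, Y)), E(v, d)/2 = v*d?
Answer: 17290665/22562978 ≈ 0.76633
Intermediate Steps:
M(w, K) = 2 + 7*w (M(w, K) = 2 + (6*w + w) = 2 + 7*w)
j(b, X) = 0 (j(b, X) = -4 + 4 = 0)
E(v, d) = 2*d*v (E(v, d) = 2*(v*d) = 2*(d*v) = 2*d*v)
u(Y, z) = (204 + Y)/(2 + 8*z) (u(Y, z) = (Y + 204)/(z + (2 + 7*z)) = (204 + Y)/(2 + 8*z))
(-3748 + 26833)/(30124 + u(E(j(3, -2), 4), 187)) = (-3748 + 26833)/(30124 + (204 + 2*4*0)/(2*(1 + 4*187))) = 23085/(30124 + (204 + 0)/(2*(1 + 748))) = 23085/(30124 + (1/2)*204/749) = 23085/(30124 + (1/2)*(1/749)*204) = 23085/(30124 + 102/749) = 23085/(22562978/749) = 23085*(749/22562978) = 17290665/22562978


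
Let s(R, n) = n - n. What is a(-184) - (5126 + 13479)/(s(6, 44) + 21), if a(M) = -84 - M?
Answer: -16505/21 ≈ -785.95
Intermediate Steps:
s(R, n) = 0
a(-184) - (5126 + 13479)/(s(6, 44) + 21) = (-84 - 1*(-184)) - (5126 + 13479)/(0 + 21) = (-84 + 184) - 18605/21 = 100 - 18605/21 = -16505/21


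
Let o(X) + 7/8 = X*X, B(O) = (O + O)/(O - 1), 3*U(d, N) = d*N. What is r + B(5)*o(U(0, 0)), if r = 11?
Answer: 141/16 ≈ 8.8125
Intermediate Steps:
U(d, N) = N*d/3 (U(d, N) = (d*N)/3 = (N*d)/3 = N*d/3)
B(O) = 2*O/(-1 + O) (B(O) = (2*O)/(-1 + O) = 2*O/(-1 + O))
o(X) = -7/8 + X² (o(X) = -7/8 + X*X = -7/8 + X²)
r + B(5)*o(U(0, 0)) = 11 + (2*5/(-1 + 5))*(-7/8 + ((⅓)*0*0)²) = 11 + (2*5/4)*(-7/8 + 0²) = 11 + (2*5*(¼))*(-7/8 + 0) = 11 + (5/2)*(-7/8) = 11 - 35/16 = 141/16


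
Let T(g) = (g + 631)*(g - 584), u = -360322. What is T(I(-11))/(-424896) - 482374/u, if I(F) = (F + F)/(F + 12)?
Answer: 28161421541/12758281376 ≈ 2.2073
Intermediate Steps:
I(F) = 2*F/(12 + F) (I(F) = (2*F)/(12 + F) = 2*F/(12 + F))
T(g) = (-584 + g)*(631 + g) (T(g) = (631 + g)*(-584 + g) = (-584 + g)*(631 + g))
T(I(-11))/(-424896) - 482374/u = (-368504 + (2*(-11)/(12 - 11))**2 + 47*(2*(-11)/(12 - 11)))/(-424896) - 482374/(-360322) = (-368504 + (2*(-11)/1)**2 + 47*(2*(-11)/1))*(-1/424896) - 482374*(-1/360322) = (-368504 + (2*(-11)*1)**2 + 47*(2*(-11)*1))*(-1/424896) + 241187/180161 = (-368504 + (-22)**2 + 47*(-22))*(-1/424896) + 241187/180161 = (-368504 + 484 - 1034)*(-1/424896) + 241187/180161 = -369054*(-1/424896) + 241187/180161 = 61509/70816 + 241187/180161 = 28161421541/12758281376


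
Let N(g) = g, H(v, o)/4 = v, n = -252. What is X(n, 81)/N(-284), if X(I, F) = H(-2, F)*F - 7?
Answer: 655/284 ≈ 2.3063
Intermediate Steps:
H(v, o) = 4*v
X(I, F) = -7 - 8*F (X(I, F) = (4*(-2))*F - 7 = -8*F - 7 = -7 - 8*F)
X(n, 81)/N(-284) = (-7 - 8*81)/(-284) = (-7 - 648)*(-1/284) = -655*(-1/284) = 655/284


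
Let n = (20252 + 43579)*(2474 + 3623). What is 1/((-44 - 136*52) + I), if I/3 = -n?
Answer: -1/1167539937 ≈ -8.5650e-10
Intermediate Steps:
n = 389177607 (n = 63831*6097 = 389177607)
I = -1167532821 (I = 3*(-1*389177607) = 3*(-389177607) = -1167532821)
1/((-44 - 136*52) + I) = 1/((-44 - 136*52) - 1167532821) = 1/((-44 - 7072) - 1167532821) = 1/(-7116 - 1167532821) = 1/(-1167539937) = -1/1167539937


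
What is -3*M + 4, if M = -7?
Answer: 25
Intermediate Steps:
-3*M + 4 = -3*(-7) + 4 = 21 + 4 = 25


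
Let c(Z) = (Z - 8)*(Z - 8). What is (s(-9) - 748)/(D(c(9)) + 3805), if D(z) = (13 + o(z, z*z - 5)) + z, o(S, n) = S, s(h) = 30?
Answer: -359/1910 ≈ -0.18796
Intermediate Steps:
c(Z) = (-8 + Z)² (c(Z) = (-8 + Z)*(-8 + Z) = (-8 + Z)²)
D(z) = 13 + 2*z (D(z) = (13 + z) + z = 13 + 2*z)
(s(-9) - 748)/(D(c(9)) + 3805) = (30 - 748)/((13 + 2*(-8 + 9)²) + 3805) = -718/((13 + 2*1²) + 3805) = -718/((13 + 2*1) + 3805) = -718/((13 + 2) + 3805) = -718/(15 + 3805) = -718/3820 = -718*1/3820 = -359/1910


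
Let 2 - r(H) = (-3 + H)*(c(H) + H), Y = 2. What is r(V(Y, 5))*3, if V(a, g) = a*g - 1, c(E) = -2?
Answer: -120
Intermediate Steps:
V(a, g) = -1 + a*g
r(H) = 2 - (-3 + H)*(-2 + H)
r(V(Y, 5))*3 = (-4 - (-1 + 2*5)² + 5*(-1 + 2*5))*3 = (-4 - (-1 + 10)² + 5*(-1 + 10))*3 = (-4 - 1*9² + 5*9)*3 = (-4 - 1*81 + 45)*3 = (-4 - 81 + 45)*3 = -40*3 = -120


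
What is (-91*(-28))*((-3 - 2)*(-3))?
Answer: 38220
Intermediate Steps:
(-91*(-28))*((-3 - 2)*(-3)) = 2548*(-5*(-3)) = 2548*15 = 38220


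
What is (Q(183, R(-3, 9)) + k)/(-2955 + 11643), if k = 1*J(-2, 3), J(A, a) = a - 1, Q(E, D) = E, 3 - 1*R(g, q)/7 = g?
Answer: 185/8688 ≈ 0.021294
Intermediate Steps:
R(g, q) = 21 - 7*g
J(A, a) = -1 + a
k = 2 (k = 1*(-1 + 3) = 1*2 = 2)
(Q(183, R(-3, 9)) + k)/(-2955 + 11643) = (183 + 2)/(-2955 + 11643) = 185/8688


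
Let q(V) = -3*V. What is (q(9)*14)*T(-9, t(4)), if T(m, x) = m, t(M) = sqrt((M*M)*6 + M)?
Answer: 3402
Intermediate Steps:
t(M) = sqrt(M + 6*M**2) (t(M) = sqrt(M**2*6 + M) = sqrt(6*M**2 + M) = sqrt(M + 6*M**2))
(q(9)*14)*T(-9, t(4)) = (-3*9*14)*(-9) = -27*14*(-9) = -378*(-9) = 3402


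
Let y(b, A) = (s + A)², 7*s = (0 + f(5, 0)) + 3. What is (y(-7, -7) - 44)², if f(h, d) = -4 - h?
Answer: 755161/2401 ≈ 314.52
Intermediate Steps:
s = -6/7 (s = ((0 + (-4 - 1*5)) + 3)/7 = ((0 + (-4 - 5)) + 3)/7 = ((0 - 9) + 3)/7 = (-9 + 3)/7 = (⅐)*(-6) = -6/7 ≈ -0.85714)
y(b, A) = (-6/7 + A)²
(y(-7, -7) - 44)² = ((-6 + 7*(-7))²/49 - 44)² = ((-6 - 49)²/49 - 44)² = ((1/49)*(-55)² - 44)² = ((1/49)*3025 - 44)² = (3025/49 - 44)² = (869/49)² = 755161/2401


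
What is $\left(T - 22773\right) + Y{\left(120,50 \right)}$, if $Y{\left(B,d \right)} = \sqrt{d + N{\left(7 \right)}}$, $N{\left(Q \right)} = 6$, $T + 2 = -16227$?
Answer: $-39002 + 2 \sqrt{14} \approx -38995.0$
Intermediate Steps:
$T = -16229$ ($T = -2 - 16227 = -16229$)
$Y{\left(B,d \right)} = \sqrt{6 + d}$ ($Y{\left(B,d \right)} = \sqrt{d + 6} = \sqrt{6 + d}$)
$\left(T - 22773\right) + Y{\left(120,50 \right)} = \left(-16229 - 22773\right) + \sqrt{6 + 50} = -39002 + \sqrt{56} = -39002 + 2 \sqrt{14}$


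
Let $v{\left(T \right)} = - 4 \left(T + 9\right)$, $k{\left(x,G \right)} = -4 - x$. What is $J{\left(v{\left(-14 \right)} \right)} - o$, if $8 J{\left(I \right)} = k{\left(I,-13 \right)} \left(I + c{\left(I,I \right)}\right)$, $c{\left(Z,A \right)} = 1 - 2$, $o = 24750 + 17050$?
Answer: $-41857$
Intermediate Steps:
$o = 41800$
$c{\left(Z,A \right)} = -1$
$v{\left(T \right)} = -36 - 4 T$ ($v{\left(T \right)} = - 4 \left(9 + T\right) = -36 - 4 T$)
$J{\left(I \right)} = \frac{\left(-1 + I\right) \left(-4 - I\right)}{8}$ ($J{\left(I \right)} = \frac{\left(-4 - I\right) \left(I - 1\right)}{8} = \frac{\left(-4 - I\right) \left(-1 + I\right)}{8} = \frac{\left(-1 + I\right) \left(-4 - I\right)}{8}$)
$J{\left(v{\left(-14 \right)} \right)} - o = - \frac{\left(-1 - -20\right) \left(4 - -20\right)}{8} - 41800 = - \frac{\left(-1 + \left(-36 + 56\right)\right) \left(4 + \left(-36 + 56\right)\right)}{8} - 41800 = - \frac{\left(-1 + 20\right) \left(4 + 20\right)}{8} - 41800 = \left(- \frac{1}{8}\right) 19 \cdot 24 - 41800 = -57 - 41800 = -41857$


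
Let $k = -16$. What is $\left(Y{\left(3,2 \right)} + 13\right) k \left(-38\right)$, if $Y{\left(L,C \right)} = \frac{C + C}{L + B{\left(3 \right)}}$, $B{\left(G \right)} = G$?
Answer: $\frac{24928}{3} \approx 8309.3$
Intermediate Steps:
$Y{\left(L,C \right)} = \frac{2 C}{3 + L}$ ($Y{\left(L,C \right)} = \frac{C + C}{L + 3} = \frac{2 C}{3 + L}$)
$\left(Y{\left(3,2 \right)} + 13\right) k \left(-38\right) = \left(2 \cdot 2 \frac{1}{3 + 3} + 13\right) \left(-16\right) \left(-38\right) = \left(2 \cdot 2 \cdot \frac{1}{6} + 13\right) \left(-16\right) \left(-38\right) = \left(\frac{2}{3} + 13\right) \left(-16\right) \left(-38\right) = \frac{41}{3} \left(-16\right) \left(-38\right) = \left(- \frac{656}{3}\right) \left(-38\right) = \frac{24928}{3}$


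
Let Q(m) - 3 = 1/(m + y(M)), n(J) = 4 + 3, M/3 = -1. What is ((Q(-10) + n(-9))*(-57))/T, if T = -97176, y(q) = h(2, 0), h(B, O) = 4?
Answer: 1121/194352 ≈ 0.0057679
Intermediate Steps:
M = -3 (M = 3*(-1) = -3)
y(q) = 4
n(J) = 7
Q(m) = 3 + 1/(4 + m) (Q(m) = 3 + 1/(m + 4) = 3 + 1/(4 + m))
((Q(-10) + n(-9))*(-57))/T = (((13 + 3*(-10))/(4 - 10) + 7)*(-57))/(-97176) = (((13 - 30)/(-6) + 7)*(-57))*(-1/97176) = ((-⅙*(-17) + 7)*(-57))*(-1/97176) = ((17/6 + 7)*(-57))*(-1/97176) = ((59/6)*(-57))*(-1/97176) = -1121/2*(-1/97176) = 1121/194352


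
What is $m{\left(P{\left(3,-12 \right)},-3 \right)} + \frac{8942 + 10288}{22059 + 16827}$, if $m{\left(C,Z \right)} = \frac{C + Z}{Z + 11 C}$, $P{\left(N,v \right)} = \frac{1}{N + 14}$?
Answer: $\frac{45225}{25924} \approx 1.7445$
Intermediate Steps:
$P{\left(N,v \right)} = \frac{1}{14 + N}$
$m{\left(C,Z \right)} = \frac{C + Z}{Z + 11 C}$
$m{\left(P{\left(3,-12 \right)},-3 \right)} + \frac{8942 + 10288}{22059 + 16827} = \frac{\frac{1}{14 + 3} - 3}{-3 + \frac{11}{14 + 3}} + \frac{8942 + 10288}{22059 + 16827} = \frac{\frac{1}{17} - 3}{-3 + \frac{11}{17}} + \frac{19230}{38886} = \frac{\frac{1}{17} - 3}{-3 + 11 \cdot \frac{1}{17}} + 19230 \cdot \frac{1}{38886} = \frac{1}{-3 + \frac{11}{17}} \left(- \frac{50}{17}\right) + \frac{3205}{6481} = \frac{1}{- \frac{40}{17}} \left(- \frac{50}{17}\right) + \frac{3205}{6481} = \left(- \frac{17}{40}\right) \left(- \frac{50}{17}\right) + \frac{3205}{6481} = \frac{5}{4} + \frac{3205}{6481} = \frac{45225}{25924}$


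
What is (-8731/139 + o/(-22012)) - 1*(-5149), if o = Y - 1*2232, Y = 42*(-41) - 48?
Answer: 7781300019/1529834 ≈ 5086.4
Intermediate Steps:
Y = -1770 (Y = -1722 - 48 = -1770)
o = -4002 (o = -1770 - 1*2232 = -1770 - 2232 = -4002)
(-8731/139 + o/(-22012)) - 1*(-5149) = (-8731/139 - 4002/(-22012)) - 1*(-5149) = (-8731*1/139 - 4002*(-1/22012)) + 5149 = (-8731/139 + 2001/11006) + 5149 = -95815247/1529834 + 5149 = 7781300019/1529834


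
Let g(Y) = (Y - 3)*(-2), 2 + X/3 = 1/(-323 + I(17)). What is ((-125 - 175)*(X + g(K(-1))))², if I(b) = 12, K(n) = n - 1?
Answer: 138607290000/96721 ≈ 1.4331e+6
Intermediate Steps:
K(n) = -1 + n
X = -1869/311 (X = -6 + 3/(-323 + 12) = -6 + 3/(-311) = -6 + 3*(-1/311) = -6 - 3/311 = -1869/311 ≈ -6.0096)
g(Y) = 6 - 2*Y (g(Y) = (-3 + Y)*(-2) = 6 - 2*Y)
((-125 - 175)*(X + g(K(-1))))² = ((-125 - 175)*(-1869/311 + (6 - 2*(-1 - 1))))² = (-300*(-1869/311 + (6 - 2*(-2))))² = (-300*(-1869/311 + (6 + 4)))² = (-300*(-1869/311 + 10))² = (-300*1241/311)² = (-372300/311)² = 138607290000/96721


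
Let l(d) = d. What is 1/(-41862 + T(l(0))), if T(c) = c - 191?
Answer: -1/42053 ≈ -2.3780e-5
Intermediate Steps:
T(c) = -191 + c
1/(-41862 + T(l(0))) = 1/(-41862 + (-191 + 0)) = 1/(-41862 - 191) = 1/(-42053) = -1/42053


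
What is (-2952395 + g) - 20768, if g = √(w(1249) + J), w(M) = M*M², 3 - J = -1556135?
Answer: -2973163 + √1949997387 ≈ -2.9290e+6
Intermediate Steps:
J = 1556138 (J = 3 - 1*(-1556135) = 3 + 1556135 = 1556138)
w(M) = M³
g = √1949997387 (g = √(1249³ + 1556138) = √(1948441249 + 1556138) = √1949997387 ≈ 44159.)
(-2952395 + g) - 20768 = (-2952395 + √1949997387) - 20768 = -2973163 + √1949997387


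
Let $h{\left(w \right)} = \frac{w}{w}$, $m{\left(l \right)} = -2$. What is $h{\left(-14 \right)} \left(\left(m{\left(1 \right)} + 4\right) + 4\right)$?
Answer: $6$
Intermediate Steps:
$h{\left(w \right)} = 1$
$h{\left(-14 \right)} \left(\left(m{\left(1 \right)} + 4\right) + 4\right) = 1 \left(\left(-2 + 4\right) + 4\right) = 1 \left(2 + 4\right) = 1 \cdot 6 = 6$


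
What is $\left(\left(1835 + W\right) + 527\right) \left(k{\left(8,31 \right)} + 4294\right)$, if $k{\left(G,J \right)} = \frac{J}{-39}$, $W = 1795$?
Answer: $\frac{696027295}{39} \approx 1.7847 \cdot 10^{7}$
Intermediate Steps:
$k{\left(G,J \right)} = - \frac{J}{39}$ ($k{\left(G,J \right)} = J \left(- \frac{1}{39}\right) = - \frac{J}{39}$)
$\left(\left(1835 + W\right) + 527\right) \left(k{\left(8,31 \right)} + 4294\right) = \left(\left(1835 + 1795\right) + 527\right) \left(\left(- \frac{1}{39}\right) 31 + 4294\right) = \left(3630 + 527\right) \left(- \frac{31}{39} + 4294\right) = 4157 \cdot \frac{167435}{39} = \frac{696027295}{39}$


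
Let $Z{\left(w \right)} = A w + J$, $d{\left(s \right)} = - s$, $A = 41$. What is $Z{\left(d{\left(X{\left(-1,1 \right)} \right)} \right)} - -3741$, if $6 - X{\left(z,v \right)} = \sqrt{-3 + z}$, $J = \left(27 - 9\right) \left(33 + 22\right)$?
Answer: $4485 + 82 i \approx 4485.0 + 82.0 i$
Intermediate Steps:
$J = 990$ ($J = 18 \cdot 55 = 990$)
$X{\left(z,v \right)} = 6 - \sqrt{-3 + z}$
$Z{\left(w \right)} = 990 + 41 w$ ($Z{\left(w \right)} = 41 w + 990 = 990 + 41 w$)
$Z{\left(d{\left(X{\left(-1,1 \right)} \right)} \right)} - -3741 = \left(990 + 41 \left(- (6 - \sqrt{-3 - 1})\right)\right) - -3741 = \left(990 + 41 \left(- (6 - \sqrt{-4})\right)\right) + 3741 = \left(990 + 41 \left(- (6 - 2 i)\right)\right) + 3741 = \left(990 + 41 \left(-6 + 2 i\right)\right) + 3741 = \left(990 - \left(246 - 82 i\right)\right) + 3741 = \left(744 + 82 i\right) + 3741 = 4485 + 82 i$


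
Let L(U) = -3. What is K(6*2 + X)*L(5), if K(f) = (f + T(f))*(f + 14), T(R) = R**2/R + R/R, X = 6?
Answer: -3552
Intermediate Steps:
T(R) = 1 + R (T(R) = R + 1 = 1 + R)
K(f) = (1 + 2*f)*(14 + f) (K(f) = (f + (1 + f))*(f + 14) = (1 + 2*f)*(14 + f))
K(6*2 + X)*L(5) = (14 + 2*(6*2 + 6)**2 + 29*(6*2 + 6))*(-3) = (14 + 2*(12 + 6)**2 + 29*(12 + 6))*(-3) = (14 + 2*18**2 + 29*18)*(-3) = (14 + 2*324 + 522)*(-3) = (14 + 648 + 522)*(-3) = 1184*(-3) = -3552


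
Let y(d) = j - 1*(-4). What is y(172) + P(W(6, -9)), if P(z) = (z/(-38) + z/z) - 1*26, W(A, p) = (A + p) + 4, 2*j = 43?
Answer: 9/19 ≈ 0.47368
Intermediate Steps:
j = 43/2 (j = (½)*43 = 43/2 ≈ 21.500)
W(A, p) = 4 + A + p
y(d) = 51/2 (y(d) = 43/2 - 1*(-4) = 43/2 + 4 = 51/2)
P(z) = -25 - z/38 (P(z) = (z*(-1/38) + 1) - 26 = (-z/38 + 1) - 26 = (1 - z/38) - 26 = -25 - z/38)
y(172) + P(W(6, -9)) = 51/2 + (-25 - (4 + 6 - 9)/38) = 51/2 + (-25 - 1/38*1) = 51/2 + (-25 - 1/38) = 51/2 - 951/38 = 9/19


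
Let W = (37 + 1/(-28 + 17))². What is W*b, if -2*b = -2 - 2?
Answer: 329672/121 ≈ 2724.6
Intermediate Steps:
b = 2 (b = -(-2 - 2)/2 = -½*(-4) = 2)
W = 164836/121 (W = (37 + 1/(-11))² = (37 - 1/11)² = (406/11)² = 164836/121 ≈ 1362.3)
W*b = (164836/121)*2 = 329672/121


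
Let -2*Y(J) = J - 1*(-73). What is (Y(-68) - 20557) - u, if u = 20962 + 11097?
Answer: -105237/2 ≈ -52619.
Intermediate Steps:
Y(J) = -73/2 - J/2 (Y(J) = -(J - 1*(-73))/2 = -(J + 73)/2 = -(73 + J)/2 = -73/2 - J/2)
u = 32059
(Y(-68) - 20557) - u = ((-73/2 - 1/2*(-68)) - 20557) - 1*32059 = ((-73/2 + 34) - 20557) - 32059 = (-5/2 - 20557) - 32059 = -41119/2 - 32059 = -105237/2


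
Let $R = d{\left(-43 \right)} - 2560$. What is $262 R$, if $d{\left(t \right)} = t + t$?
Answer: $-693252$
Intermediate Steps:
$d{\left(t \right)} = 2 t$
$R = -2646$ ($R = 2 \left(-43\right) - 2560 = -86 - 2560 = -2646$)
$262 R = 262 \left(-2646\right) = -693252$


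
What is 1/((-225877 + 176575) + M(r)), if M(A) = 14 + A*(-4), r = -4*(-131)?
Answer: -1/51384 ≈ -1.9461e-5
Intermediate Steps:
r = 524
M(A) = 14 - 4*A
1/((-225877 + 176575) + M(r)) = 1/((-225877 + 176575) + (14 - 4*524)) = 1/(-49302 + (14 - 2096)) = 1/(-49302 - 2082) = 1/(-51384) = -1/51384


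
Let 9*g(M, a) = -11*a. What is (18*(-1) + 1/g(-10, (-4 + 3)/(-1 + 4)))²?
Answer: 29241/121 ≈ 241.66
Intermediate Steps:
g(M, a) = -11*a/9 (g(M, a) = (-11*a)/9 = -11*a/9)
(18*(-1) + 1/g(-10, (-4 + 3)/(-1 + 4)))² = (18*(-1) + 1/(-11*(-4 + 3)/(9*(-1 + 4))))² = (-18 + 1/(-(-11)/(9*3)))² = (-18 + 1/(-11/9*(-⅓)))² = (-18 + 1/(11/27))² = (-18 + 27/11)² = (-171/11)² = 29241/121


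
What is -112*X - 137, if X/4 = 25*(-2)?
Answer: 22263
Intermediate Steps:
X = -200 (X = 4*(25*(-2)) = 4*(-50) = -200)
-112*X - 137 = -112*(-200) - 137 = 22400 - 137 = 22263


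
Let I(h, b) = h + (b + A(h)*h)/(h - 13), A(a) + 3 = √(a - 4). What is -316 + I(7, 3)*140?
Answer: 1084 - 490*√3/3 ≈ 801.10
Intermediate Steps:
A(a) = -3 + √(-4 + a) (A(a) = -3 + √(a - 4) = -3 + √(-4 + a))
I(h, b) = h + (b + h*(-3 + √(-4 + h)))/(-13 + h) (I(h, b) = h + (b + (-3 + √(-4 + h))*h)/(h - 13) = h + (b + h*(-3 + √(-4 + h)))/(-13 + h))
-316 + I(7, 3)*140 = -316 + ((3 + 7² - 16*7 + 7*√(-4 + 7))/(-13 + 7))*140 = -316 + ((3 + 49 - 112 + 7*√3)/(-6))*140 = -316 - (-60 + 7*√3)/6*140 = -316 + (10 - 7*√3/6)*140 = -316 + (1400 - 490*√3/3) = 1084 - 490*√3/3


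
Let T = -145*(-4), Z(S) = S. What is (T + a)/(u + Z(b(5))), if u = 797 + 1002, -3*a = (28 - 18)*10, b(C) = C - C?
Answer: 1640/5397 ≈ 0.30387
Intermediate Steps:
b(C) = 0
a = -100/3 (a = -(28 - 18)*10/3 = -10*10/3 = -⅓*100 = -100/3 ≈ -33.333)
T = 580
u = 1799
(T + a)/(u + Z(b(5))) = (580 - 100/3)/(1799 + 0) = (1640/3)/1799 = (1640/3)*(1/1799) = 1640/5397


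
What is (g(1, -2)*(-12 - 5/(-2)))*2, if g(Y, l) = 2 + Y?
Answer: -57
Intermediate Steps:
(g(1, -2)*(-12 - 5/(-2)))*2 = ((2 + 1)*(-12 - 5/(-2)))*2 = (3*(-12 - 5*(-½)))*2 = (3*(-12 + 5/2))*2 = (3*(-19/2))*2 = -57/2*2 = -57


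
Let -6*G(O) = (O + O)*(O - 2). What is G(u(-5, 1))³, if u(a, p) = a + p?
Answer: -512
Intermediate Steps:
G(O) = -O*(-2 + O)/3 (G(O) = -(O + O)*(O - 2)/6 = -2*O*(-2 + O)/6 = -O*(-2 + O)/3)
G(u(-5, 1))³ = ((-5 + 1)*(2 - (-5 + 1))/3)³ = ((⅓)*(-4)*(2 - 1*(-4)))³ = ((⅓)*(-4)*(2 + 4))³ = ((⅓)*(-4)*6)³ = (-8)³ = -512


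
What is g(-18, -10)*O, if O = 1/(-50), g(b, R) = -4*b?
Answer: -36/25 ≈ -1.4400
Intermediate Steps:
O = -1/50 ≈ -0.020000
g(-18, -10)*O = -4*(-18)*(-1/50) = 72*(-1/50) = -36/25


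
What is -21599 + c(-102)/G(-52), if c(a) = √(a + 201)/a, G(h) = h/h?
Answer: -21599 - √11/34 ≈ -21599.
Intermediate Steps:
G(h) = 1
c(a) = √(201 + a)/a
-21599 + c(-102)/G(-52) = -21599 + (√(201 - 102)/(-102))/1 = -21599 - √11/34*1 = -21599 - √11/34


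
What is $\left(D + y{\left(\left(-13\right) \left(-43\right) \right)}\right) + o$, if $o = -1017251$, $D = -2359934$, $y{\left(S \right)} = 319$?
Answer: $-3376866$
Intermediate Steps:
$\left(D + y{\left(\left(-13\right) \left(-43\right) \right)}\right) + o = \left(-2359934 + 319\right) - 1017251 = -2359615 - 1017251 = -3376866$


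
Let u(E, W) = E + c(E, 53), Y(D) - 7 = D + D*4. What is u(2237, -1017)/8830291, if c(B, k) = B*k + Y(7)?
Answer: 120840/8830291 ≈ 0.013685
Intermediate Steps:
Y(D) = 7 + 5*D (Y(D) = 7 + (D + D*4) = 7 + (D + 4*D) = 7 + 5*D)
c(B, k) = 42 + B*k (c(B, k) = B*k + (7 + 5*7) = B*k + (7 + 35) = B*k + 42 = 42 + B*k)
u(E, W) = 42 + 54*E (u(E, W) = E + (42 + E*53) = E + (42 + 53*E) = 42 + 54*E)
u(2237, -1017)/8830291 = (42 + 54*2237)/8830291 = (42 + 120798)*(1/8830291) = 120840*(1/8830291) = 120840/8830291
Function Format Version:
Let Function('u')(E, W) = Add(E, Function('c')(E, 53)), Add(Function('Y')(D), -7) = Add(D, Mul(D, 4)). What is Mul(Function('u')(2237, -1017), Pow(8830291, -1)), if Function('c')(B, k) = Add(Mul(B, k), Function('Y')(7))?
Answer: Rational(120840, 8830291) ≈ 0.013685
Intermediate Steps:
Function('Y')(D) = Add(7, Mul(5, D)) (Function('Y')(D) = Add(7, Add(D, Mul(D, 4))) = Add(7, Add(D, Mul(4, D))) = Add(7, Mul(5, D)))
Function('c')(B, k) = Add(42, Mul(B, k)) (Function('c')(B, k) = Add(Mul(B, k), Add(7, Mul(5, 7))) = Add(Mul(B, k), Add(7, 35)) = Add(Mul(B, k), 42) = Add(42, Mul(B, k)))
Function('u')(E, W) = Add(42, Mul(54, E)) (Function('u')(E, W) = Add(E, Add(42, Mul(E, 53))) = Add(E, Add(42, Mul(53, E))) = Add(42, Mul(54, E)))
Mul(Function('u')(2237, -1017), Pow(8830291, -1)) = Mul(Add(42, Mul(54, 2237)), Pow(8830291, -1)) = Mul(Add(42, 120798), Rational(1, 8830291)) = Mul(120840, Rational(1, 8830291)) = Rational(120840, 8830291)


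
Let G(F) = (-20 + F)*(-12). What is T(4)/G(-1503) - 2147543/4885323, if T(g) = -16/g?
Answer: -1090778810/2480115643 ≈ -0.43981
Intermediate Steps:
G(F) = 240 - 12*F
T(4)/G(-1503) - 2147543/4885323 = (-16/4)/(240 - 12*(-1503)) - 2147543/4885323 = (-16*¼)/(240 + 18036) - 2147543*1/4885323 = -4/18276 - 2147543/4885323 = -4*1/18276 - 2147543/4885323 = -1/4569 - 2147543/4885323 = -1090778810/2480115643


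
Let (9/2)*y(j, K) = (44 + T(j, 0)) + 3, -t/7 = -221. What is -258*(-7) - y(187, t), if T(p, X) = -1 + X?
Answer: 16162/9 ≈ 1795.8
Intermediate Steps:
t = 1547 (t = -7*(-221) = 1547)
y(j, K) = 92/9 (y(j, K) = 2*((44 + (-1 + 0)) + 3)/9 = 2*((44 - 1) + 3)/9 = 2*(43 + 3)/9 = (2/9)*46 = 92/9)
-258*(-7) - y(187, t) = -258*(-7) - 1*92/9 = 1806 - 92/9 = 16162/9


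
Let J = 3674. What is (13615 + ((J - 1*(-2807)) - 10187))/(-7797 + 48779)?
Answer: 9909/40982 ≈ 0.24179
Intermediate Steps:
(13615 + ((J - 1*(-2807)) - 10187))/(-7797 + 48779) = (13615 + ((3674 - 1*(-2807)) - 10187))/(-7797 + 48779) = (13615 + ((3674 + 2807) - 10187))/40982 = (13615 + (6481 - 10187))*(1/40982) = (13615 - 3706)*(1/40982) = 9909*(1/40982) = 9909/40982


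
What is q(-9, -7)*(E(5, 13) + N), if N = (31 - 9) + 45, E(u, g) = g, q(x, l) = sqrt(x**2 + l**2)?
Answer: 80*sqrt(130) ≈ 912.14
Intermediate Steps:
q(x, l) = sqrt(l**2 + x**2)
N = 67 (N = 22 + 45 = 67)
q(-9, -7)*(E(5, 13) + N) = sqrt((-7)**2 + (-9)**2)*(13 + 67) = sqrt(49 + 81)*80 = sqrt(130)*80 = 80*sqrt(130)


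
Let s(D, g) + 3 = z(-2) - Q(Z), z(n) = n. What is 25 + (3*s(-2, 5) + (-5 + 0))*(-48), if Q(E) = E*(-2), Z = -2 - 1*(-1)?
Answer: 1273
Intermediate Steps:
Z = -1 (Z = -2 + 1 = -1)
Q(E) = -2*E
s(D, g) = -7 (s(D, g) = -3 + (-2 - (-2)*(-1)) = -3 + (-2 - 1*2) = -3 + (-2 - 2) = -3 - 4 = -7)
25 + (3*s(-2, 5) + (-5 + 0))*(-48) = 25 + (3*(-7) + (-5 + 0))*(-48) = 25 + (-21 - 5)*(-48) = 25 - 26*(-48) = 25 + 1248 = 1273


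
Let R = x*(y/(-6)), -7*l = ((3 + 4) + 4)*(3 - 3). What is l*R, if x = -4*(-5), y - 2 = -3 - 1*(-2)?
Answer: 0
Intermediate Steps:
l = 0 (l = -((3 + 4) + 4)*(3 - 3)/7 = -(7 + 4)*0/7 = -11*0/7 = -1/7*0 = 0)
y = 1 (y = 2 + (-3 - 1*(-2)) = 2 + (-3 + 2) = 2 - 1 = 1)
x = 20
R = -10/3 (R = 20*(1/(-6)) = 20*(1*(-1/6)) = 20*(-1/6) = -10/3 ≈ -3.3333)
l*R = 0*(-10/3) = 0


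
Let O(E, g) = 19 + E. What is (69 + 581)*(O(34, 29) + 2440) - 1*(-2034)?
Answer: 1622484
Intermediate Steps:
(69 + 581)*(O(34, 29) + 2440) - 1*(-2034) = (69 + 581)*((19 + 34) + 2440) - 1*(-2034) = 650*(53 + 2440) + 2034 = 650*2493 + 2034 = 1620450 + 2034 = 1622484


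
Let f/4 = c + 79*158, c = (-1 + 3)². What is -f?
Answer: -49944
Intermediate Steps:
c = 4 (c = 2² = 4)
f = 49944 (f = 4*(4 + 79*158) = 4*(4 + 12482) = 4*12486 = 49944)
-f = -1*49944 = -49944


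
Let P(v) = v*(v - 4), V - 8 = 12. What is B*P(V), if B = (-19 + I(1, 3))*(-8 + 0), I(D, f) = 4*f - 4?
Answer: 28160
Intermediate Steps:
I(D, f) = -4 + 4*f
V = 20 (V = 8 + 12 = 20)
P(v) = v*(-4 + v)
B = 88 (B = (-19 + (-4 + 4*3))*(-8 + 0) = (-19 + (-4 + 12))*(-8) = (-19 + 8)*(-8) = -11*(-8) = 88)
B*P(V) = 88*(20*(-4 + 20)) = 88*(20*16) = 88*320 = 28160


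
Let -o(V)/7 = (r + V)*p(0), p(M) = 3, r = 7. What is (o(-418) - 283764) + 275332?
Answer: 199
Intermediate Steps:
o(V) = -147 - 21*V (o(V) = -7*(7 + V)*3 = -7*(21 + 3*V) = -147 - 21*V)
(o(-418) - 283764) + 275332 = ((-147 - 21*(-418)) - 283764) + 275332 = ((-147 + 8778) - 283764) + 275332 = (8631 - 283764) + 275332 = -275133 + 275332 = 199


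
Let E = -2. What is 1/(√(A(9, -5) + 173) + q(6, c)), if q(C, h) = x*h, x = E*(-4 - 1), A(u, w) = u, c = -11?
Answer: -55/5959 - √182/11918 ≈ -0.010362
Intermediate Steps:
x = 10 (x = -2*(-4 - 1) = -2*(-5) = 10)
q(C, h) = 10*h
1/(√(A(9, -5) + 173) + q(6, c)) = 1/(√(9 + 173) + 10*(-11)) = 1/(√182 - 110) = 1/(-110 + √182)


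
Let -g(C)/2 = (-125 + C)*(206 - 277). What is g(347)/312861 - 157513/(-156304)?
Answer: 18069000663/16300475248 ≈ 1.1085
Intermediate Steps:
g(C) = -17750 + 142*C (g(C) = -2*(-125 + C)*(206 - 277) = -2*(-125 + C)*(-71) = -2*(8875 - 71*C) = -17750 + 142*C)
g(347)/312861 - 157513/(-156304) = (-17750 + 142*347)/312861 - 157513/(-156304) = (-17750 + 49274)*(1/312861) - 157513*(-1/156304) = 31524*(1/312861) + 157513/156304 = 10508/104287 + 157513/156304 = 18069000663/16300475248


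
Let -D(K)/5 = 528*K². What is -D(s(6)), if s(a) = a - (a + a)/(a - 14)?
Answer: 148500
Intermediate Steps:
s(a) = a - 2*a/(-14 + a)
D(K) = -2640*K²
-D(s(6)) = -(-2640)*(6*(-16 + 6)/(-14 + 6))² = -(-2640)*(6*(-10)/(-8))² = -(-2640)*(6*(-⅛)*(-10))² = -(-2640)*(15/2)² = -(-2640)*225/4 = -1*(-148500) = 148500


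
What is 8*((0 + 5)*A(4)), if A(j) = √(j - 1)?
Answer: 40*√3 ≈ 69.282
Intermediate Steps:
A(j) = √(-1 + j)
8*((0 + 5)*A(4)) = 8*((0 + 5)*√(-1 + 4)) = 8*(5*√3) = 40*√3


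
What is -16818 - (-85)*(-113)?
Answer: -26423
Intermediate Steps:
-16818 - (-85)*(-113) = -16818 - 1*9605 = -16818 - 9605 = -26423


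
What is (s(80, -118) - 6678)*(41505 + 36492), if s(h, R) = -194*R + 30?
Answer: 1266983268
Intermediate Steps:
s(h, R) = 30 - 194*R
(s(80, -118) - 6678)*(41505 + 36492) = ((30 - 194*(-118)) - 6678)*(41505 + 36492) = ((30 + 22892) - 6678)*77997 = (22922 - 6678)*77997 = 16244*77997 = 1266983268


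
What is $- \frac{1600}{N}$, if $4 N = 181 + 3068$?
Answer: $- \frac{6400}{3249} \approx -1.9698$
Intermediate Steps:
$N = \frac{3249}{4}$ ($N = \frac{181 + 3068}{4} = \frac{1}{4} \cdot 3249 = \frac{3249}{4} \approx 812.25$)
$- \frac{1600}{N} = - \frac{1600}{\frac{3249}{4}} = \left(-1600\right) \frac{4}{3249} = - \frac{6400}{3249}$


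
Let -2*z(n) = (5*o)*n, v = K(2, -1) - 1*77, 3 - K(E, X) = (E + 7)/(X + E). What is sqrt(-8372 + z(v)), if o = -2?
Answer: I*sqrt(8787) ≈ 93.739*I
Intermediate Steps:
K(E, X) = 3 - (7 + E)/(E + X) (K(E, X) = 3 - (E + 7)/(X + E) = 3 - (7 + E)/(E + X))
v = -83 (v = (-7 + 2*2 + 3*(-1))/(2 - 1) - 1*77 = (-7 + 4 - 3)/1 - 77 = 1*(-6) - 77 = -6 - 77 = -83)
z(n) = 5*n (z(n) = -5*(-2)*n/2 = -(-5)*n = 5*n)
sqrt(-8372 + z(v)) = sqrt(-8372 + 5*(-83)) = sqrt(-8372 - 415) = sqrt(-8787) = I*sqrt(8787)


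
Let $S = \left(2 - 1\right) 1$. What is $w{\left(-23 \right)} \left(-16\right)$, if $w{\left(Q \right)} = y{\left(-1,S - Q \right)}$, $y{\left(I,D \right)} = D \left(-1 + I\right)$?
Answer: $768$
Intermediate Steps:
$S = 1$ ($S = \left(2 - 1\right) 1 = 1 \cdot 1 = 1$)
$w{\left(Q \right)} = -2 + 2 Q$ ($w{\left(Q \right)} = \left(1 - Q\right) \left(-1 - 1\right) = \left(1 - Q\right) \left(-2\right) = -2 + 2 Q$)
$w{\left(-23 \right)} \left(-16\right) = \left(-2 + 2 \left(-23\right)\right) \left(-16\right) = \left(-2 - 46\right) \left(-16\right) = \left(-48\right) \left(-16\right) = 768$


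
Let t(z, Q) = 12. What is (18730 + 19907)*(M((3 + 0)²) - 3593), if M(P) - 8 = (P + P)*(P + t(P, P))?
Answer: -123908859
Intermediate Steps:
M(P) = 8 + 2*P*(12 + P) (M(P) = 8 + (P + P)*(P + 12) = 8 + (2*P)*(12 + P) = 8 + 2*P*(12 + P))
(18730 + 19907)*(M((3 + 0)²) - 3593) = (18730 + 19907)*((8 + 2*((3 + 0)²)² + 24*(3 + 0)²) - 3593) = 38637*((8 + 2*(3²)² + 24*3²) - 3593) = 38637*((8 + 2*9² + 24*9) - 3593) = 38637*((8 + 2*81 + 216) - 3593) = 38637*((8 + 162 + 216) - 3593) = 38637*(386 - 3593) = 38637*(-3207) = -123908859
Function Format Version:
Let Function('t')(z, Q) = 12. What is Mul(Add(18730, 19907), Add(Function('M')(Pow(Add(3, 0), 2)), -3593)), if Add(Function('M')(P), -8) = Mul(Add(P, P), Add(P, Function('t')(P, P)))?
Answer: -123908859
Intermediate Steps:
Function('M')(P) = Add(8, Mul(2, P, Add(12, P))) (Function('M')(P) = Add(8, Mul(Add(P, P), Add(P, 12))) = Add(8, Mul(Mul(2, P), Add(12, P))) = Add(8, Mul(2, P, Add(12, P))))
Mul(Add(18730, 19907), Add(Function('M')(Pow(Add(3, 0), 2)), -3593)) = Mul(Add(18730, 19907), Add(Add(8, Mul(2, Pow(Pow(Add(3, 0), 2), 2)), Mul(24, Pow(Add(3, 0), 2))), -3593)) = Mul(38637, Add(Add(8, Mul(2, Pow(Pow(3, 2), 2)), Mul(24, Pow(3, 2))), -3593)) = Mul(38637, Add(Add(8, Mul(2, Pow(9, 2)), Mul(24, 9)), -3593)) = Mul(38637, Add(Add(8, Mul(2, 81), 216), -3593)) = Mul(38637, Add(Add(8, 162, 216), -3593)) = Mul(38637, Add(386, -3593)) = Mul(38637, -3207) = -123908859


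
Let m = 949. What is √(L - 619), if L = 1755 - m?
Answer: √187 ≈ 13.675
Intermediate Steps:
L = 806 (L = 1755 - 1*949 = 1755 - 949 = 806)
√(L - 619) = √(806 - 619) = √187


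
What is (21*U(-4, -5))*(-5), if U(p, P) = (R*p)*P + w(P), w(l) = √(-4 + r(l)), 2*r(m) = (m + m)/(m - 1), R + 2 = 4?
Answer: -4200 - 35*I*√114/2 ≈ -4200.0 - 186.85*I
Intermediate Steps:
R = 2 (R = -2 + 4 = 2)
r(m) = m/(-1 + m) (r(m) = ((m + m)/(m - 1))/2 = ((2*m)/(-1 + m))/2 = (2*m/(-1 + m))/2 = m/(-1 + m))
w(l) = √(-4 + l/(-1 + l))
U(p, P) = √((4 - 3*P)/(-1 + P)) + 2*P*p (U(p, P) = (2*p)*P + √((4 - 3*P)/(-1 + P)) = 2*P*p + √((4 - 3*P)/(-1 + P)) = √((4 - 3*P)/(-1 + P)) + 2*P*p)
(21*U(-4, -5))*(-5) = (21*(√((4 - 3*(-5))/(-1 - 5)) + 2*(-5)*(-4)))*(-5) = (21*(√((4 + 15)/(-6)) + 40))*(-5) = (21*(√(-⅙*19) + 40))*(-5) = (21*(√(-19/6) + 40))*(-5) = (21*(I*√114/6 + 40))*(-5) = (21*(40 + I*√114/6))*(-5) = (840 + 7*I*√114/2)*(-5) = -4200 - 35*I*√114/2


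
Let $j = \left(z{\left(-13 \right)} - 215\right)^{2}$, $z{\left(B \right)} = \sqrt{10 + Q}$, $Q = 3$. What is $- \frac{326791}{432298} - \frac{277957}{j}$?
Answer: $- \frac{1563462013562243}{230798384348328} - \frac{59760755 \sqrt{13}}{1067774472} \approx -6.9759$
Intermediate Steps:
$z{\left(B \right)} = \sqrt{13}$ ($z{\left(B \right)} = \sqrt{10 + 3} = \sqrt{13}$)
$j = \left(-215 + \sqrt{13}\right)^{2}$ ($j = \left(\sqrt{13} - 215\right)^{2} = \left(-215 + \sqrt{13}\right)^{2} \approx 44688.0$)
$- \frac{326791}{432298} - \frac{277957}{j} = - \frac{326791}{432298} - \frac{277957}{\left(215 - \sqrt{13}\right)^{2}}$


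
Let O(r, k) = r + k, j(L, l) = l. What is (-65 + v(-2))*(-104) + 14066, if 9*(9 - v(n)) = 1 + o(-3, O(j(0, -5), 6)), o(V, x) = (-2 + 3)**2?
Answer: 179218/9 ≈ 19913.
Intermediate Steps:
O(r, k) = k + r
o(V, x) = 1 (o(V, x) = 1**2 = 1)
v(n) = 79/9 (v(n) = 9 - (1 + 1)/9 = 9 - 1/9*2 = 9 - 2/9 = 79/9)
(-65 + v(-2))*(-104) + 14066 = (-65 + 79/9)*(-104) + 14066 = -506/9*(-104) + 14066 = 52624/9 + 14066 = 179218/9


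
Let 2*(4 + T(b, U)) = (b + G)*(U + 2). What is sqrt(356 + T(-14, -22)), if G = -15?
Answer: sqrt(642) ≈ 25.338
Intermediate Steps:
T(b, U) = -4 + (-15 + b)*(2 + U)/2 (T(b, U) = -4 + ((b - 15)*(U + 2))/2 = -4 + ((-15 + b)*(2 + U))/2 = -4 + (-15 + b)*(2 + U)/2)
sqrt(356 + T(-14, -22)) = sqrt(356 + (-19 - 14 - 15/2*(-22) + (1/2)*(-22)*(-14))) = sqrt(356 + (-19 - 14 + 165 + 154)) = sqrt(356 + 286) = sqrt(642)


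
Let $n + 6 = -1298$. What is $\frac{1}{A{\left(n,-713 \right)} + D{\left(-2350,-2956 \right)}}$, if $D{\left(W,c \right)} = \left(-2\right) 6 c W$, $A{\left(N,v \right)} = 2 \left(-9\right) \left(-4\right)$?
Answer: $- \frac{1}{83359128} \approx -1.1996 \cdot 10^{-8}$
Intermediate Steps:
$n = -1304$ ($n = -6 - 1298 = -1304$)
$A{\left(N,v \right)} = 72$ ($A{\left(N,v \right)} = \left(-18\right) \left(-4\right) = 72$)
$D{\left(W,c \right)} = - 12 W c$ ($D{\left(W,c \right)} = - 12 c W = - 12 W c$)
$\frac{1}{A{\left(n,-713 \right)} + D{\left(-2350,-2956 \right)}} = \frac{1}{72 - \left(-28200\right) \left(-2956\right)} = \frac{1}{72 - 83359200} = \frac{1}{-83359128} = - \frac{1}{83359128}$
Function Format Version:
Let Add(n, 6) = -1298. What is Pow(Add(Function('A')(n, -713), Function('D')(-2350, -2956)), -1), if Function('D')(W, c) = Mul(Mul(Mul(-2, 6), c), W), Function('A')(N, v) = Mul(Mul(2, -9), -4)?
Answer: Rational(-1, 83359128) ≈ -1.1996e-8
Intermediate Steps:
n = -1304 (n = Add(-6, -1298) = -1304)
Function('A')(N, v) = 72 (Function('A')(N, v) = Mul(-18, -4) = 72)
Function('D')(W, c) = Mul(-12, W, c) (Function('D')(W, c) = Mul(Mul(-12, c), W) = Mul(-12, W, c))
Pow(Add(Function('A')(n, -713), Function('D')(-2350, -2956)), -1) = Pow(Add(72, Mul(-12, -2350, -2956)), -1) = Pow(Add(72, -83359200), -1) = Pow(-83359128, -1) = Rational(-1, 83359128)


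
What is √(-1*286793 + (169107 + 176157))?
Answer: √58471 ≈ 241.81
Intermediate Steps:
√(-1*286793 + (169107 + 176157)) = √(-286793 + 345264) = √58471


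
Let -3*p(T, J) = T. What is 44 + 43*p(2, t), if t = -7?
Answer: 46/3 ≈ 15.333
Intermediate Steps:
p(T, J) = -T/3
44 + 43*p(2, t) = 44 + 43*(-1/3*2) = 44 + 43*(-2/3) = 44 - 86/3 = 46/3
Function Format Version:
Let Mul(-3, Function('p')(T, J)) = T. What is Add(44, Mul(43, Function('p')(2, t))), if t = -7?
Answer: Rational(46, 3) ≈ 15.333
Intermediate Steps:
Function('p')(T, J) = Mul(Rational(-1, 3), T)
Add(44, Mul(43, Function('p')(2, t))) = Add(44, Mul(43, Mul(Rational(-1, 3), 2))) = Add(44, Mul(43, Rational(-2, 3))) = Add(44, Rational(-86, 3)) = Rational(46, 3)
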